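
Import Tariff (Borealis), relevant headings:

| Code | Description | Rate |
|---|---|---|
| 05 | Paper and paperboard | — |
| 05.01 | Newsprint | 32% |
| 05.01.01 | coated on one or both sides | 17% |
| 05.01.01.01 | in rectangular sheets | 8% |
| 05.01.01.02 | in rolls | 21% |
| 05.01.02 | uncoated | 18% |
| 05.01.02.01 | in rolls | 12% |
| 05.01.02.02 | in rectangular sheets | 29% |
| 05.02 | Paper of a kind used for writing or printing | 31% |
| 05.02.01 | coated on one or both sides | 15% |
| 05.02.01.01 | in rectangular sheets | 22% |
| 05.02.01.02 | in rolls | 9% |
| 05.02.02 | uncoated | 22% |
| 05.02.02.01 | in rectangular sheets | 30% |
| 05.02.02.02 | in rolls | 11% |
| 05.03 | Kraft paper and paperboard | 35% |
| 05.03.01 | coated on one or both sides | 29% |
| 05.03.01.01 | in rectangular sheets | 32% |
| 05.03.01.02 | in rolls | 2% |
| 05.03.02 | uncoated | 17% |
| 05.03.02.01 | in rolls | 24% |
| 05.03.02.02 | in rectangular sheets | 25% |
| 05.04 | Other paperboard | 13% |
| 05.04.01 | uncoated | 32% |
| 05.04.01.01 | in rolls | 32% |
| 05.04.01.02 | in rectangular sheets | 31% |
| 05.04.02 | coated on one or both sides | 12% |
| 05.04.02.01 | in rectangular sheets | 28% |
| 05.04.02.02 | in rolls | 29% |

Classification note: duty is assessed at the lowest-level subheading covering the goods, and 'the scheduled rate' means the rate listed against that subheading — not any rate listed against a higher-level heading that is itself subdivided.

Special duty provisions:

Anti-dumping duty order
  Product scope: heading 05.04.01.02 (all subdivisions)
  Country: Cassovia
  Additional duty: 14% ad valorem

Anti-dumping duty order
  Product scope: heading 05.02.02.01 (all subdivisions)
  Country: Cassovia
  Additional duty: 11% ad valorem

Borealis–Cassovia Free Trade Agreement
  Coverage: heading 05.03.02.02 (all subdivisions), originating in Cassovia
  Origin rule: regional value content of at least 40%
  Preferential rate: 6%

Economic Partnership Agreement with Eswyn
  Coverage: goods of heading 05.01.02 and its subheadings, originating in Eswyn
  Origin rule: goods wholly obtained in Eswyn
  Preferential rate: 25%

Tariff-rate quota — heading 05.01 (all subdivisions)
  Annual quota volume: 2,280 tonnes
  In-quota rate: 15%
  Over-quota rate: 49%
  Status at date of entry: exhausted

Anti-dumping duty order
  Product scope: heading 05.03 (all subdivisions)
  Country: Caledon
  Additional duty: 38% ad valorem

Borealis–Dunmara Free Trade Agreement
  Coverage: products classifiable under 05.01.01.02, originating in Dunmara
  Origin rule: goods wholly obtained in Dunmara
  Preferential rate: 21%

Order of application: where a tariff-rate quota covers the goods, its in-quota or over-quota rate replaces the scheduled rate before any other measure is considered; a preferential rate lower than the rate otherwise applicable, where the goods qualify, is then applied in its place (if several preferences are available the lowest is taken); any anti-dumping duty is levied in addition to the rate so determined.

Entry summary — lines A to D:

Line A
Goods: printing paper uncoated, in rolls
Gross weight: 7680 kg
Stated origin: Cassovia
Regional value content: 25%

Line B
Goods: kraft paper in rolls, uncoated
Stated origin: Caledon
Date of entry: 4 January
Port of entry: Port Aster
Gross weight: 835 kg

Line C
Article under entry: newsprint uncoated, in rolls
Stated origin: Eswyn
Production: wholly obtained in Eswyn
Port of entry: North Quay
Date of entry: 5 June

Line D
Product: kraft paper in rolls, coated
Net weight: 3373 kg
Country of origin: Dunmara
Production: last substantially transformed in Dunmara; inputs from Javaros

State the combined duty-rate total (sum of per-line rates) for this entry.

Line A: printing paper → 05.02; uncoated → 05.02.02; in rolls → 05.02.02.02. Scheduled 11%. Cassovia agreement on 05.03.02.02: 05.02.02.02 not covered. → 11%.
Line B: kraft paper → 05.03; uncoated → 05.03.02; in rolls → 05.03.02.01. Scheduled 24%. anti-dumping (Caledon, 05.03): +38%; total 24% + 38% = 62%. → 62%.
Line C: newsprint → 05.01; uncoated → 05.01.02; in rolls → 05.01.02.01. Scheduled 12%. quota on 05.01 exhausted → over-quota 49%; Eswyn agreement on 05.01.02: wholly obtained → 25% available; preferential 25%. → 25%.
Line D: kraft paper → 05.03; coated → 05.03.01; in rolls → 05.03.01.02. Scheduled 2%. Dunmara agreement on 05.01.01.02: 05.03.01.02 not covered. → 2%.
Sum: 11% + 62% + 25% + 2% = 100%.

100%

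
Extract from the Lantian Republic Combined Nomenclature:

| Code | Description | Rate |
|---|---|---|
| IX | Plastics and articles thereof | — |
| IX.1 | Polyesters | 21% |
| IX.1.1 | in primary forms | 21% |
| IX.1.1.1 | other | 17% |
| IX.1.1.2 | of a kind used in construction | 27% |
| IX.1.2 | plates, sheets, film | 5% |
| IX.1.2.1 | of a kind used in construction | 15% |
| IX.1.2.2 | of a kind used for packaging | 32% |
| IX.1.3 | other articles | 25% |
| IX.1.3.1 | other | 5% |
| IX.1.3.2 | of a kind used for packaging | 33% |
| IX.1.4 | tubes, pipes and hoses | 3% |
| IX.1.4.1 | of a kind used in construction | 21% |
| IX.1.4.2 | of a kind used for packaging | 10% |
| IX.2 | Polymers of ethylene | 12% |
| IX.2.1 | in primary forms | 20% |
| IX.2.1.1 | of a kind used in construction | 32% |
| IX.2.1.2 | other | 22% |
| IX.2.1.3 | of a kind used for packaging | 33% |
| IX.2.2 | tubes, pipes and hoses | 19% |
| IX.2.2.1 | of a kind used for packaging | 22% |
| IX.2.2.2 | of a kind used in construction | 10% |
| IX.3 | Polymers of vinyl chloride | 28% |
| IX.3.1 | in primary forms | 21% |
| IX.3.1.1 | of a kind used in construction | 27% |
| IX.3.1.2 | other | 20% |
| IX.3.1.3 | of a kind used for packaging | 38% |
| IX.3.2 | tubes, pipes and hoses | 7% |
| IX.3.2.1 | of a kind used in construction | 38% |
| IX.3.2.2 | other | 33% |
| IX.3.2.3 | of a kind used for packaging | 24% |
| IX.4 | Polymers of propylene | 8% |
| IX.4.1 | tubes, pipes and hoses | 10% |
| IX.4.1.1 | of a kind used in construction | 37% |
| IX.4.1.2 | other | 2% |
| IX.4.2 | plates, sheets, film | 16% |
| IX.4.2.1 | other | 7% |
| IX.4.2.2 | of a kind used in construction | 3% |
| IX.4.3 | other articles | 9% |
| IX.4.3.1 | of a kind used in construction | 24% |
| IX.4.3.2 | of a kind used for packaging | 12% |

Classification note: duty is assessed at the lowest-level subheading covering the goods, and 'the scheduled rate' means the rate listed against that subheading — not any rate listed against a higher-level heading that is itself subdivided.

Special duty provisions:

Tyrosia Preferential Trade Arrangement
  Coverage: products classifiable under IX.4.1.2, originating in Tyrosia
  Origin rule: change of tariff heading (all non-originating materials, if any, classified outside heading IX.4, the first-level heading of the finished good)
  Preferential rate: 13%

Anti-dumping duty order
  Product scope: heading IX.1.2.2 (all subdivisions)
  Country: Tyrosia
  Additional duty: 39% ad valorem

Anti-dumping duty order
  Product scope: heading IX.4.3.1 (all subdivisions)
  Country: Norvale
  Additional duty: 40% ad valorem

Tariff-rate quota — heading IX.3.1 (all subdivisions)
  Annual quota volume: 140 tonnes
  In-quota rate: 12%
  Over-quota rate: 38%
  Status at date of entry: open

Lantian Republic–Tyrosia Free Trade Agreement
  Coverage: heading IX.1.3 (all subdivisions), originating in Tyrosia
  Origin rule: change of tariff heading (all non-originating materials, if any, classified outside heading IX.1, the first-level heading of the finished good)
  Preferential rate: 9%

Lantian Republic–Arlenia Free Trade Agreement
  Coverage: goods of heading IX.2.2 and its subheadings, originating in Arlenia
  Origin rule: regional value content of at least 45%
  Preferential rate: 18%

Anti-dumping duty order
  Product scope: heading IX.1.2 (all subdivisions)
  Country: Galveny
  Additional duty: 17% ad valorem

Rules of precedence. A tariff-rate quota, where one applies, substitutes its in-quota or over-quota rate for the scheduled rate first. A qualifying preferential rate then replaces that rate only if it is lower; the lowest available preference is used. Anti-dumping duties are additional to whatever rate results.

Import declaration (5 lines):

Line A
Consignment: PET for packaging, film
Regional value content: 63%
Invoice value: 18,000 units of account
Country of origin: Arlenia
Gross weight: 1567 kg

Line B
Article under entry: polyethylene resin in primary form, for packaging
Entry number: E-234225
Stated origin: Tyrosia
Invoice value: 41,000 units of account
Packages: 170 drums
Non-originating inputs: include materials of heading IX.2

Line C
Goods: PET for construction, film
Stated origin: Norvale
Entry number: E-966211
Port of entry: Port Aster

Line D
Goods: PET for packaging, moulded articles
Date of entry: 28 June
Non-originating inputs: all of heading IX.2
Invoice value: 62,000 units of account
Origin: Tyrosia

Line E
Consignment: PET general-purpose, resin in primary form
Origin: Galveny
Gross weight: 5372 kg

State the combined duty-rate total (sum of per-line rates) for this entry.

Line A: PET → IX.1; film → IX.1.2; for packaging → IX.1.2.2. Scheduled 32%. Arlenia agreement on IX.2.2: IX.1.2.2 not covered. → 32%.
Line B: polyethylene → IX.2; resin in primary form → IX.2.1; for packaging → IX.2.1.3. Scheduled 33%. Tyrosia agreement on IX.4.1.2: IX.2.1.3 not covered; Tyrosia agreement on IX.1.3: IX.2.1.3 not covered. → 33%.
Line C: PET → IX.1; film → IX.1.2; for construction → IX.1.2.1. Scheduled 15%. No special measure applies. → 15%.
Line D: PET → IX.1; moulded articles → IX.1.3; for packaging → IX.1.3.2. Scheduled 33%. Tyrosia agreement on IX.4.1.2: IX.1.3.2 not covered; Tyrosia agreement on IX.1.3: CTH met → 9% available; preferential 9%. → 9%.
Line E: PET → IX.1; resin in primary form → IX.1.1; general-purpose → IX.1.1.1. Scheduled 17%. No special measure applies. → 17%.
Sum: 32% + 33% + 15% + 9% + 17% = 106%.

106%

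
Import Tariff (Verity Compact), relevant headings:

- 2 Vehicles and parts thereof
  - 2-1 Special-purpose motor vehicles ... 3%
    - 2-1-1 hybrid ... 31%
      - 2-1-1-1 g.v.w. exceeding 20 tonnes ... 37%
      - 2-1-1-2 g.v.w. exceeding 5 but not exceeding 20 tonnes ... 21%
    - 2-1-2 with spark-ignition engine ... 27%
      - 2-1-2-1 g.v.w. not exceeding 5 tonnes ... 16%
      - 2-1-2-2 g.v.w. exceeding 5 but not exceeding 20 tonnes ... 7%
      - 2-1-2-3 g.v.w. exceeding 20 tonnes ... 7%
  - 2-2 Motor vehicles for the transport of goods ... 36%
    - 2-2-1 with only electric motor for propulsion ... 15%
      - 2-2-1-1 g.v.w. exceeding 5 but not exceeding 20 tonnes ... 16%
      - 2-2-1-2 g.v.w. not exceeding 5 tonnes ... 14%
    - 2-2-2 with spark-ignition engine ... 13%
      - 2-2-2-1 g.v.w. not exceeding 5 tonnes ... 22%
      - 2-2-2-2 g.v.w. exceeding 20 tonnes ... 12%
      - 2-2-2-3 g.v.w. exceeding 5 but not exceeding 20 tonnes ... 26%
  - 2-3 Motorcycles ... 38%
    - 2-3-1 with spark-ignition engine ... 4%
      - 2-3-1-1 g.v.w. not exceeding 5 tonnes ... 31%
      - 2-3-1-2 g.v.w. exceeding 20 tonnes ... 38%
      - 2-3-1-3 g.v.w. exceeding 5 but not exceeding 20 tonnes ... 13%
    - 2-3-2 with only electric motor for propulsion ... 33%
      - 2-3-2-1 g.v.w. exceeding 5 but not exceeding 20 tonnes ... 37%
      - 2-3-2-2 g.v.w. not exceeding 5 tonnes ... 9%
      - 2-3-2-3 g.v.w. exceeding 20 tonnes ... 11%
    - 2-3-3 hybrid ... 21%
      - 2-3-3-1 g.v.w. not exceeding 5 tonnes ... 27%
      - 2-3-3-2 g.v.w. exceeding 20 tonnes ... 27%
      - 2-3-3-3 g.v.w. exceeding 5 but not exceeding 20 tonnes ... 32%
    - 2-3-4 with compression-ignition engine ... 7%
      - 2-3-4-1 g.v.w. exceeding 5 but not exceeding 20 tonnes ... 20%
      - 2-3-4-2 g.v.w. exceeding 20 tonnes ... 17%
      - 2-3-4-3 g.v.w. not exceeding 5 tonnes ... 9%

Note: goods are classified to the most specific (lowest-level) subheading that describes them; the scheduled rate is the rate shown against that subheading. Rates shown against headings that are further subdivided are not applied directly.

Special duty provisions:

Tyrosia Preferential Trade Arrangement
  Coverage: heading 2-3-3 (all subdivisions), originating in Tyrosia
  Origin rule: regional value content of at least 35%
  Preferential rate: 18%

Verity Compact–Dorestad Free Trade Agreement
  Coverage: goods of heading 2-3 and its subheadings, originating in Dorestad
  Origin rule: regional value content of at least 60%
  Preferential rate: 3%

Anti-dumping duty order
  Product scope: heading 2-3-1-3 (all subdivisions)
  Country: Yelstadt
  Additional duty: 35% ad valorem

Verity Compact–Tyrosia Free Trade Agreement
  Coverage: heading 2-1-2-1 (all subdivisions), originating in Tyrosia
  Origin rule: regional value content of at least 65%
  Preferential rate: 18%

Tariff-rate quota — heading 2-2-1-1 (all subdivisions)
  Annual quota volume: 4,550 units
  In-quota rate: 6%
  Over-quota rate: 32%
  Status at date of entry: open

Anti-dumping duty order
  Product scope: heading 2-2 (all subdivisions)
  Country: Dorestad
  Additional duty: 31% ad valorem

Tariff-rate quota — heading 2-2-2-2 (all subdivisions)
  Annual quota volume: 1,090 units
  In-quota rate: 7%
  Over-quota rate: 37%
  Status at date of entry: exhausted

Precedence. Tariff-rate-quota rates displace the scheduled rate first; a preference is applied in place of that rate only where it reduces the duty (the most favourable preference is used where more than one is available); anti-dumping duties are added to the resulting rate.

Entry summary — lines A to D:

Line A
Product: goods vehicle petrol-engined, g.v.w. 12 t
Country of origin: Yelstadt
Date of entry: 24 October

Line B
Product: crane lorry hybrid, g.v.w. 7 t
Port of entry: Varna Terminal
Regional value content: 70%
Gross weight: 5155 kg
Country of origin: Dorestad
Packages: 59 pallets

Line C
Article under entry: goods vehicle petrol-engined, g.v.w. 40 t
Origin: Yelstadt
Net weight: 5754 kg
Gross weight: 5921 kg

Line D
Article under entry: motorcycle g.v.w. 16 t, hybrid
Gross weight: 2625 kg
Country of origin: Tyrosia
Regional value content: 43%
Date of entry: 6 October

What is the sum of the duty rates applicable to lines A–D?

102%

Line A: goods vehicle → 2-2; petrol-engined → 2-2-2; g.v.w. 12 t → 2-2-2-3. Scheduled 26%. No special measure applies. → 26%.
Line B: crane lorry → 2-1; hybrid → 2-1-1; g.v.w. 7 t → 2-1-1-2. Scheduled 21%. Dorestad agreement on 2-3: 2-1-1-2 not covered. → 21%.
Line C: goods vehicle → 2-2; petrol-engined → 2-2-2; g.v.w. 40 t → 2-2-2-2. Scheduled 12%. quota on 2-2-2-2 exhausted → over-quota 37%. → 37%.
Line D: motorcycle → 2-3; hybrid → 2-3-3; g.v.w. 16 t → 2-3-3-3. Scheduled 32%. Tyrosia agreement on 2-3-3: RVC ≥ 35% → 18% available; Tyrosia agreement on 2-1-2-1: 2-3-3-3 not covered; preferential 18%. → 18%.
Sum: 26% + 21% + 37% + 18% = 102%.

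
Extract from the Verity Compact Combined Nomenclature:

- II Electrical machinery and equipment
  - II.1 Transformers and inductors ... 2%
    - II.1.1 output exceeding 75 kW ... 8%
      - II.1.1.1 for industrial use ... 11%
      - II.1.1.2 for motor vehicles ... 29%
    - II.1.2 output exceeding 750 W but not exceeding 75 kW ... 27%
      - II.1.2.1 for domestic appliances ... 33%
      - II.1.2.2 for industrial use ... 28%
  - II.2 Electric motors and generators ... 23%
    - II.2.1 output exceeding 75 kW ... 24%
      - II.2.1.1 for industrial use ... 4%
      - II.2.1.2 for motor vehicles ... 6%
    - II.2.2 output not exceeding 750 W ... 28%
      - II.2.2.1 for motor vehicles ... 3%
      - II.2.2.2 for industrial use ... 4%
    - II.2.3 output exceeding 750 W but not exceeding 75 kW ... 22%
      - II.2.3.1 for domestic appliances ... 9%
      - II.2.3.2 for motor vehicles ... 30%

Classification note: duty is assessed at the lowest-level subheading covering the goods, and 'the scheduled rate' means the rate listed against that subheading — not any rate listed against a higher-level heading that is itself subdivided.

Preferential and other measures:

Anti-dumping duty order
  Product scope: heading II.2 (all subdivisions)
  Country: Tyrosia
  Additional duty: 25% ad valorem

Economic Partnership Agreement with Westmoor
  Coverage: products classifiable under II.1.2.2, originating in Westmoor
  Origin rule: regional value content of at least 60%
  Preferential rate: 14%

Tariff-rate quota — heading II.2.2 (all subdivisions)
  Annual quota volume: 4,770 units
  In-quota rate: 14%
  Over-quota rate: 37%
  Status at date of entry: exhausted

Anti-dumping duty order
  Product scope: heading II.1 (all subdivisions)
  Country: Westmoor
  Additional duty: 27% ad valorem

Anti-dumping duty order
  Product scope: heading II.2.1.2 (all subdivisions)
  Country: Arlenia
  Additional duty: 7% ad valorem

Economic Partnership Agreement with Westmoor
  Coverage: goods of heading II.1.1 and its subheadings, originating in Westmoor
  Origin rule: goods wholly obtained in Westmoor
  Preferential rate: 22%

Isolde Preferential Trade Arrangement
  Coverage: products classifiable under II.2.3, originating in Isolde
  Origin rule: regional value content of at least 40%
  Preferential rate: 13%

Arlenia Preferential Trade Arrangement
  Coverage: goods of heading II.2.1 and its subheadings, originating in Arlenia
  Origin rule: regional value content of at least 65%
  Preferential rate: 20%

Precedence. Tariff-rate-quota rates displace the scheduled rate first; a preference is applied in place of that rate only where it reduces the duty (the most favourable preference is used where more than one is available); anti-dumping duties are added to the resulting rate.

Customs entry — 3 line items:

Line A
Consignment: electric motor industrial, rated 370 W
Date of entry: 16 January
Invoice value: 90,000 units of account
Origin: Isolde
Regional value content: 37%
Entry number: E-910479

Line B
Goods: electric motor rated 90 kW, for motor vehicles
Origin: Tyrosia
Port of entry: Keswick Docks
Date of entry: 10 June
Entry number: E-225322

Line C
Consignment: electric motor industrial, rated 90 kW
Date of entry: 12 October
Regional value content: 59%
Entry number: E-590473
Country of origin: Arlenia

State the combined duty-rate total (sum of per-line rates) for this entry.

72%

Line A: electric motor → II.2; rated 370 W → II.2.2; industrial → II.2.2.2. Scheduled 4%. quota on II.2.2 exhausted → over-quota 37%; Isolde agreement on II.2.3: II.2.2.2 not covered. → 37%.
Line B: electric motor → II.2; rated 90 kW → II.2.1; for motor vehicles → II.2.1.2. Scheduled 6%. anti-dumping (Tyrosia, II.2): +25%; total 6% + 25% = 31%. → 31%.
Line C: electric motor → II.2; rated 90 kW → II.2.1; industrial → II.2.1.1. Scheduled 4%. Arlenia agreement on II.2.1: RVC < 65%. → 4%.
Sum: 37% + 31% + 4% = 72%.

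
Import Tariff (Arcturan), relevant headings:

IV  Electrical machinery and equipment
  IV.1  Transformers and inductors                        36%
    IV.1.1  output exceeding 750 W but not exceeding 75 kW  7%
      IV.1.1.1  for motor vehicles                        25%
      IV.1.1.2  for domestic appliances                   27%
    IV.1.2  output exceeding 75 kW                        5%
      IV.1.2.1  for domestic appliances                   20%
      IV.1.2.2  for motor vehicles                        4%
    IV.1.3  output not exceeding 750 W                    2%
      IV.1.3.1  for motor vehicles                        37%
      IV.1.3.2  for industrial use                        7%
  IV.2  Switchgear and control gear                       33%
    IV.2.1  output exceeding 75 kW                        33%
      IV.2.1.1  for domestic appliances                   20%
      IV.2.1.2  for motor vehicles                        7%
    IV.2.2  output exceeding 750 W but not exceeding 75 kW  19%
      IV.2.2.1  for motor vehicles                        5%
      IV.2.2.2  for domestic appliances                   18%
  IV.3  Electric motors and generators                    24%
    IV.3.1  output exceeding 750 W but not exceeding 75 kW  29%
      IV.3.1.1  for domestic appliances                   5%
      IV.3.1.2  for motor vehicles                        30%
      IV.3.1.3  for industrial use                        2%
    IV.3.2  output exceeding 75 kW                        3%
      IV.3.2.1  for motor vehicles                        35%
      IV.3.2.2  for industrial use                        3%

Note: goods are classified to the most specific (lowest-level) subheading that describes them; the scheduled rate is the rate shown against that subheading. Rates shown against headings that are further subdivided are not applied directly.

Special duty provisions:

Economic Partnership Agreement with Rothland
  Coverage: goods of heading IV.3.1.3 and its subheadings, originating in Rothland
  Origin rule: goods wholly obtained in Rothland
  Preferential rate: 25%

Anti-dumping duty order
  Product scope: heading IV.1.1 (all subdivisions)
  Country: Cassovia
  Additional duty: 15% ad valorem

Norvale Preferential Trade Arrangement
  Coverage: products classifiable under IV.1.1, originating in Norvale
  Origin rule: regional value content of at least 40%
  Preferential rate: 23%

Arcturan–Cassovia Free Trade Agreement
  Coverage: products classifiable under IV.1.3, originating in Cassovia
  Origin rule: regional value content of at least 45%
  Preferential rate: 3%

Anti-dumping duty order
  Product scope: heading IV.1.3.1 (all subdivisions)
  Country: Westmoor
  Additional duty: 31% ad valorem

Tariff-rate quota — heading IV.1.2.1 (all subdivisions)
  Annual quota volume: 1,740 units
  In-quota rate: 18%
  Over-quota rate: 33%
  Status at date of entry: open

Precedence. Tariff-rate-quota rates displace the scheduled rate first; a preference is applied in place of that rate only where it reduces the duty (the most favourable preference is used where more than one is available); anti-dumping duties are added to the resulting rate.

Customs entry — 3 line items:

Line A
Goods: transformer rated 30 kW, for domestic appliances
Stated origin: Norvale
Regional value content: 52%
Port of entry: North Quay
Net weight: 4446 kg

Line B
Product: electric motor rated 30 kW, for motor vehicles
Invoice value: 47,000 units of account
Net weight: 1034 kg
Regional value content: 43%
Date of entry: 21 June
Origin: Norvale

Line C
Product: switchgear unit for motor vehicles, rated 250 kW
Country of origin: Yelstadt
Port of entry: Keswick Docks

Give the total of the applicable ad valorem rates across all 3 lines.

Line A: transformer → IV.1; rated 30 kW → IV.1.1; for domestic appliances → IV.1.1.2. Scheduled 27%. Norvale agreement on IV.1.1: RVC ≥ 40% → 23% available; preferential 23%. → 23%.
Line B: electric motor → IV.3; rated 30 kW → IV.3.1; for motor vehicles → IV.3.1.2. Scheduled 30%. Norvale agreement on IV.1.1: IV.3.1.2 not covered. → 30%.
Line C: switchgear unit → IV.2; rated 250 kW → IV.2.1; for motor vehicles → IV.2.1.2. Scheduled 7%. No special measure applies. → 7%.
Sum: 23% + 30% + 7% = 60%.

60%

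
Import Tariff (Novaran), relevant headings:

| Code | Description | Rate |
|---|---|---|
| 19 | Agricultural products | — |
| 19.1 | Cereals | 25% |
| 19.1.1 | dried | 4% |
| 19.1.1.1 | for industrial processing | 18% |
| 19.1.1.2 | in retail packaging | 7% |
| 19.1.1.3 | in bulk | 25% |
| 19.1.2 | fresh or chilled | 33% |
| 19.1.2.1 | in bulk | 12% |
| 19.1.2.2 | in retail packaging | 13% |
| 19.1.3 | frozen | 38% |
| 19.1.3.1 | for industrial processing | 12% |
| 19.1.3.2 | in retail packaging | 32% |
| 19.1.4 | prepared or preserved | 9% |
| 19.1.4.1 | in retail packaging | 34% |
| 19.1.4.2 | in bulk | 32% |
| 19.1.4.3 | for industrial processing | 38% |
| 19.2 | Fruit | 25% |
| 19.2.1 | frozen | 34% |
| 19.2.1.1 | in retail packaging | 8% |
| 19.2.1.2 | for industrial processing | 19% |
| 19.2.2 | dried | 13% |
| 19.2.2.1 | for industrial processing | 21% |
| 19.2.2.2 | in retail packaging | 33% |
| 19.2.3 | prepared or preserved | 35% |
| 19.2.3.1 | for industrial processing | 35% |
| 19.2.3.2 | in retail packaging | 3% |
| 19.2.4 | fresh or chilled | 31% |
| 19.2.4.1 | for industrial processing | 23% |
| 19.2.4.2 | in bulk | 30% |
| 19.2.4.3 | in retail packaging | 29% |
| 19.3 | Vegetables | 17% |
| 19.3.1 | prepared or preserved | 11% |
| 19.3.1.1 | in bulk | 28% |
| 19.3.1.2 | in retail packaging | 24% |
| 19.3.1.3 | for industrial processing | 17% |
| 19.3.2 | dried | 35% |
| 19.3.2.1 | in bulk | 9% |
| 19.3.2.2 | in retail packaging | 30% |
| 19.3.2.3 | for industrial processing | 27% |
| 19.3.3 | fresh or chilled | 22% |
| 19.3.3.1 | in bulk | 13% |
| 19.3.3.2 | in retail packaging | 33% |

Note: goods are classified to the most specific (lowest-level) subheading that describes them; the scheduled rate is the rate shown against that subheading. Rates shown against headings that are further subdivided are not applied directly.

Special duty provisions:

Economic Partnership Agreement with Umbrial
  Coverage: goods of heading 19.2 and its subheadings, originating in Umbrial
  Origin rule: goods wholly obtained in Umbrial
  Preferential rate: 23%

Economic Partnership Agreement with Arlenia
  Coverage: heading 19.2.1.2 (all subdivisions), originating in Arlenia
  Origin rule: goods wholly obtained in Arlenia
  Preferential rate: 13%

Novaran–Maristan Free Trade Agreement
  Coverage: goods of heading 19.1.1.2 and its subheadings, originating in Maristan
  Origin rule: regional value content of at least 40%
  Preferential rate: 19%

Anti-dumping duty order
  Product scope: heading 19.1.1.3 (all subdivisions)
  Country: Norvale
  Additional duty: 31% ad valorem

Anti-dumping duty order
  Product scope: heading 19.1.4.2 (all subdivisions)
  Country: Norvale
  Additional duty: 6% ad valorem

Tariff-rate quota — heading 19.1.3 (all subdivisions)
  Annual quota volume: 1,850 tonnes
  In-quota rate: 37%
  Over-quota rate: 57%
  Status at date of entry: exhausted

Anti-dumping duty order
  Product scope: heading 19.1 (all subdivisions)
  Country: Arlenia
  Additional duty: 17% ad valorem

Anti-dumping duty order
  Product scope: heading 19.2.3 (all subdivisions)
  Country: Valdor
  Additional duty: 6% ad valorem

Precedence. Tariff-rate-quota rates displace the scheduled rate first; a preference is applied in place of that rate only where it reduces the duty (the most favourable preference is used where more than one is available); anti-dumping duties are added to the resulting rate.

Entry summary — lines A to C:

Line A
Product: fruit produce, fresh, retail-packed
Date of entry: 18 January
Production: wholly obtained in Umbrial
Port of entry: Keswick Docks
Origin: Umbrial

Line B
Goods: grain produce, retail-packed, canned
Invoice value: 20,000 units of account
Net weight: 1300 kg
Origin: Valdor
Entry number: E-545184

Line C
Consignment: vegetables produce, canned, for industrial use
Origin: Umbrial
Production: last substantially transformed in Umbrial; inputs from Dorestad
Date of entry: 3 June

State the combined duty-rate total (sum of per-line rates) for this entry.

74%

Line A: fruit → 19.2; fresh → 19.2.4; retail-packed → 19.2.4.3. Scheduled 29%. Umbrial agreement on 19.2: wholly obtained → 23% available; preferential 23%. → 23%.
Line B: grain → 19.1; canned → 19.1.4; retail-packed → 19.1.4.1. Scheduled 34%. No special measure applies. → 34%.
Line C: vegetables → 19.3; canned → 19.3.1; for industrial use → 19.3.1.3. Scheduled 17%. Umbrial agreement on 19.2: 19.3.1.3 not covered. → 17%.
Sum: 23% + 34% + 17% = 74%.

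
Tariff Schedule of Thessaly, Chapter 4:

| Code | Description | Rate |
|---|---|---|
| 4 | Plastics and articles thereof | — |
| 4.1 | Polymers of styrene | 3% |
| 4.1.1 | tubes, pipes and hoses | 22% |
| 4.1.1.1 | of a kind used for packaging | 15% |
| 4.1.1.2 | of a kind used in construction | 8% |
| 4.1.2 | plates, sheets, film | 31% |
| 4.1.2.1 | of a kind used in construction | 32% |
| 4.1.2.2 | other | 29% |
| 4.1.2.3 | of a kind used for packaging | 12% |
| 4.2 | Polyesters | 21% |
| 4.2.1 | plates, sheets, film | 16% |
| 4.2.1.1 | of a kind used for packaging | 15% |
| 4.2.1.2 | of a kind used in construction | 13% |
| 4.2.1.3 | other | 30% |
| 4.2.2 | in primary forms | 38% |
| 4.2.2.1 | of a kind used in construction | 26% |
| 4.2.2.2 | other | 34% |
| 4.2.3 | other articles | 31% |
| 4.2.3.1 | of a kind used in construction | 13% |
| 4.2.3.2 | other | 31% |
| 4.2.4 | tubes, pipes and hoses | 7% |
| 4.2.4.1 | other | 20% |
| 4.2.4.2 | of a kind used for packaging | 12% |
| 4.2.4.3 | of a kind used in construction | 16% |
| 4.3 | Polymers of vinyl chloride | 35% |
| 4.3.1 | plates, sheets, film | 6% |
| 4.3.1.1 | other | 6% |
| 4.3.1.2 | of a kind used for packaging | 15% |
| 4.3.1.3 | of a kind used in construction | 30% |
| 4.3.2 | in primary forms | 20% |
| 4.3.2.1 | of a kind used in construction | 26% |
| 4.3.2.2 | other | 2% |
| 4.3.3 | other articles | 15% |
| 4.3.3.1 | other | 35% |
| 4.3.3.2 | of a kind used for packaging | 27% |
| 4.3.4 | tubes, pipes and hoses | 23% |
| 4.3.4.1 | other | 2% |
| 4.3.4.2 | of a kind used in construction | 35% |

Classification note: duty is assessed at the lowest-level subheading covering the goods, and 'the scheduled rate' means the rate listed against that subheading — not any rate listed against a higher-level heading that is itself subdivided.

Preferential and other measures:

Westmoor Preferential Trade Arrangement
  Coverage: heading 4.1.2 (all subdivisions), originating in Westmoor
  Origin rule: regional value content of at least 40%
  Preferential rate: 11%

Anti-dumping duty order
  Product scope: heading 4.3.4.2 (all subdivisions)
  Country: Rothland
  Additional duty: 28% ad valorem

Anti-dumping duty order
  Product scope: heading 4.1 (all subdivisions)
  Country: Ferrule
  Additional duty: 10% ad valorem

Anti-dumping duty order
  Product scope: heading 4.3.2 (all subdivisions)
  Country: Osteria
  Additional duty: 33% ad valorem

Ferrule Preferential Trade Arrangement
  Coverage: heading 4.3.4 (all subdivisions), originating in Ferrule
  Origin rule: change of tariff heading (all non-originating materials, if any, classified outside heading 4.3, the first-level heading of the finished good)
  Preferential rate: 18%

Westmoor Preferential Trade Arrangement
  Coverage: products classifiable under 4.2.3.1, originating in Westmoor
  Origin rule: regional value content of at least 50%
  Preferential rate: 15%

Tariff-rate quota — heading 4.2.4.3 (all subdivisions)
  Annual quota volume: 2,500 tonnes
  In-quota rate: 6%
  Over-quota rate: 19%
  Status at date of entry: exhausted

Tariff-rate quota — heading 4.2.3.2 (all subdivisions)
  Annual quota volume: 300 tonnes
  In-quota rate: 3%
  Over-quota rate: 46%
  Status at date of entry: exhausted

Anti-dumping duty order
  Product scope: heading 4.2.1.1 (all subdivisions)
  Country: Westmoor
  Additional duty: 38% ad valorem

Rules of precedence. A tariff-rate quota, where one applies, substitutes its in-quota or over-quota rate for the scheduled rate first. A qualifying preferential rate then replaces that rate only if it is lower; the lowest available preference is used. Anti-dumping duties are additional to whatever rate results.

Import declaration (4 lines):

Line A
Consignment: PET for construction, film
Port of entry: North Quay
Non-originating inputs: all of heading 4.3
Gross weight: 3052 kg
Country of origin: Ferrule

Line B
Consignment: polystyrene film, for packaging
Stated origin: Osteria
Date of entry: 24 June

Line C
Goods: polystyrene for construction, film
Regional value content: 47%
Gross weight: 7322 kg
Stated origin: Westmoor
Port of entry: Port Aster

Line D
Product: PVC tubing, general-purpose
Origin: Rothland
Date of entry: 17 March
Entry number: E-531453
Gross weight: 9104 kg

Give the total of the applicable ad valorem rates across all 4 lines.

38%

Line A: PET → 4.2; film → 4.2.1; for construction → 4.2.1.2. Scheduled 13%. Ferrule agreement on 4.3.4: 4.2.1.2 not covered. → 13%.
Line B: polystyrene → 4.1; film → 4.1.2; for packaging → 4.1.2.3. Scheduled 12%. No special measure applies. → 12%.
Line C: polystyrene → 4.1; film → 4.1.2; for construction → 4.1.2.1. Scheduled 32%. Westmoor agreement on 4.1.2: RVC ≥ 40% → 11% available; Westmoor agreement on 4.2.3.1: 4.1.2.1 not covered; preferential 11%. → 11%.
Line D: PVC → 4.3; tubing → 4.3.4; general-purpose → 4.3.4.1. Scheduled 2%. No special measure applies. → 2%.
Sum: 13% + 12% + 11% + 2% = 38%.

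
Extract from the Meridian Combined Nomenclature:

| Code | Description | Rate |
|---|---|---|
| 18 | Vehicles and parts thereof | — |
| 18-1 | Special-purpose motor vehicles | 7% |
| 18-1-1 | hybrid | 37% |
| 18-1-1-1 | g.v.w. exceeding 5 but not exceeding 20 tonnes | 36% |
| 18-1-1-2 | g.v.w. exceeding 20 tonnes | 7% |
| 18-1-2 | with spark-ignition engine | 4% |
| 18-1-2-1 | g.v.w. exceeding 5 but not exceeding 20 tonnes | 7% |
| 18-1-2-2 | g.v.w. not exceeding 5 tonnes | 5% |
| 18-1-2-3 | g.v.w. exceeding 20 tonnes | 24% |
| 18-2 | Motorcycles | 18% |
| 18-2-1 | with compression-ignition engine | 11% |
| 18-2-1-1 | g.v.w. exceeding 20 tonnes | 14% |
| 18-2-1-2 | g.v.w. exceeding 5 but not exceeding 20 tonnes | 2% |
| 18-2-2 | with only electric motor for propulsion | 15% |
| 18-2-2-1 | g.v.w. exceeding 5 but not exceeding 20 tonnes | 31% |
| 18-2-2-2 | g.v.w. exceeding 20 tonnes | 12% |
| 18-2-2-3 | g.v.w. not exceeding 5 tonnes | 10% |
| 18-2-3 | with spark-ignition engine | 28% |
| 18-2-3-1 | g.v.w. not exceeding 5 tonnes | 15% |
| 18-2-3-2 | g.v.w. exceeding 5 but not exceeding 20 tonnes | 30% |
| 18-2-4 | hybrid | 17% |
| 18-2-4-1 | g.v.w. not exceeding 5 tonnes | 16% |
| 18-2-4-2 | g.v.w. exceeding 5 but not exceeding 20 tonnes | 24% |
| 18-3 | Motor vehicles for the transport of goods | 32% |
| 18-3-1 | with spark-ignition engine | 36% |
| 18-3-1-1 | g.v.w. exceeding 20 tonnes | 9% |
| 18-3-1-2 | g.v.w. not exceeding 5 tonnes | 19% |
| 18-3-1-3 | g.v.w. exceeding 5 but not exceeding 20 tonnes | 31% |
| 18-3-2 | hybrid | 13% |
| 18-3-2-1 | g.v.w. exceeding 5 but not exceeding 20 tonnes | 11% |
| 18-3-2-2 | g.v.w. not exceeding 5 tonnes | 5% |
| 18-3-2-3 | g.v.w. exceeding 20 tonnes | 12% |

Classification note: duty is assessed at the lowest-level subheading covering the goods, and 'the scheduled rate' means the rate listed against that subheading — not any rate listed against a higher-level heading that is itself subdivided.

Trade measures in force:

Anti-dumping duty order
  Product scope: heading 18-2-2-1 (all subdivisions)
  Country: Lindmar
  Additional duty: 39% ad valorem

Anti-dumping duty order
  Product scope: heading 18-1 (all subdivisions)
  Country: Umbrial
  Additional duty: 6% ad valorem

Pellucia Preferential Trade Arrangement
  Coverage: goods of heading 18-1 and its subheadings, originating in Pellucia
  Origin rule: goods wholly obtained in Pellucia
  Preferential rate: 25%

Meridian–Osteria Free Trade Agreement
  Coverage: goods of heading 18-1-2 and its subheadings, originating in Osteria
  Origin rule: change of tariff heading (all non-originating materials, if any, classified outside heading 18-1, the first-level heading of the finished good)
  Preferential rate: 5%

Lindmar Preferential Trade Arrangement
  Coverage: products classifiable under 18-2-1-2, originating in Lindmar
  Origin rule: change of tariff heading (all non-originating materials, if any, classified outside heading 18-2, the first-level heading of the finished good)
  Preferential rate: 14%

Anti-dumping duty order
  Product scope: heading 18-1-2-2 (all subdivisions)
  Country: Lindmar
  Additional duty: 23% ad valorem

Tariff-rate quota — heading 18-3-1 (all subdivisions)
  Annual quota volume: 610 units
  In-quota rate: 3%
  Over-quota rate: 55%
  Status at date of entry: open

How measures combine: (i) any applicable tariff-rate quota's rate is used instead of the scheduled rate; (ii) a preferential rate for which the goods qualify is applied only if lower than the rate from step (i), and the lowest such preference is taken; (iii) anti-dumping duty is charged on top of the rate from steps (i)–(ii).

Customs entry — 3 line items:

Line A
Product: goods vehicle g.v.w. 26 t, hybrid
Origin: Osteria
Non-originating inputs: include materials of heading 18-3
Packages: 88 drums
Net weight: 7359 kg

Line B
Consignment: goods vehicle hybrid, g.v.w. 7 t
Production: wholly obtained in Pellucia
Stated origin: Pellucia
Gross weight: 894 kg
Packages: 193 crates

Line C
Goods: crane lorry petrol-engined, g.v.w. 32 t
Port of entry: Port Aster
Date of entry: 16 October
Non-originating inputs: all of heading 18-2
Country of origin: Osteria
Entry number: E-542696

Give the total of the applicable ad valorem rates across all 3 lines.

28%

Line A: goods vehicle → 18-3; hybrid → 18-3-2; g.v.w. 26 t → 18-3-2-3. Scheduled 12%. Osteria agreement on 18-1-2: 18-3-2-3 not covered. → 12%.
Line B: goods vehicle → 18-3; hybrid → 18-3-2; g.v.w. 7 t → 18-3-2-1. Scheduled 11%. Pellucia agreement on 18-1: 18-3-2-1 not covered. → 11%.
Line C: crane lorry → 18-1; petrol-engined → 18-1-2; g.v.w. 32 t → 18-1-2-3. Scheduled 24%. Osteria agreement on 18-1-2: CTH met → 5% available; preferential 5%. → 5%.
Sum: 12% + 11% + 5% = 28%.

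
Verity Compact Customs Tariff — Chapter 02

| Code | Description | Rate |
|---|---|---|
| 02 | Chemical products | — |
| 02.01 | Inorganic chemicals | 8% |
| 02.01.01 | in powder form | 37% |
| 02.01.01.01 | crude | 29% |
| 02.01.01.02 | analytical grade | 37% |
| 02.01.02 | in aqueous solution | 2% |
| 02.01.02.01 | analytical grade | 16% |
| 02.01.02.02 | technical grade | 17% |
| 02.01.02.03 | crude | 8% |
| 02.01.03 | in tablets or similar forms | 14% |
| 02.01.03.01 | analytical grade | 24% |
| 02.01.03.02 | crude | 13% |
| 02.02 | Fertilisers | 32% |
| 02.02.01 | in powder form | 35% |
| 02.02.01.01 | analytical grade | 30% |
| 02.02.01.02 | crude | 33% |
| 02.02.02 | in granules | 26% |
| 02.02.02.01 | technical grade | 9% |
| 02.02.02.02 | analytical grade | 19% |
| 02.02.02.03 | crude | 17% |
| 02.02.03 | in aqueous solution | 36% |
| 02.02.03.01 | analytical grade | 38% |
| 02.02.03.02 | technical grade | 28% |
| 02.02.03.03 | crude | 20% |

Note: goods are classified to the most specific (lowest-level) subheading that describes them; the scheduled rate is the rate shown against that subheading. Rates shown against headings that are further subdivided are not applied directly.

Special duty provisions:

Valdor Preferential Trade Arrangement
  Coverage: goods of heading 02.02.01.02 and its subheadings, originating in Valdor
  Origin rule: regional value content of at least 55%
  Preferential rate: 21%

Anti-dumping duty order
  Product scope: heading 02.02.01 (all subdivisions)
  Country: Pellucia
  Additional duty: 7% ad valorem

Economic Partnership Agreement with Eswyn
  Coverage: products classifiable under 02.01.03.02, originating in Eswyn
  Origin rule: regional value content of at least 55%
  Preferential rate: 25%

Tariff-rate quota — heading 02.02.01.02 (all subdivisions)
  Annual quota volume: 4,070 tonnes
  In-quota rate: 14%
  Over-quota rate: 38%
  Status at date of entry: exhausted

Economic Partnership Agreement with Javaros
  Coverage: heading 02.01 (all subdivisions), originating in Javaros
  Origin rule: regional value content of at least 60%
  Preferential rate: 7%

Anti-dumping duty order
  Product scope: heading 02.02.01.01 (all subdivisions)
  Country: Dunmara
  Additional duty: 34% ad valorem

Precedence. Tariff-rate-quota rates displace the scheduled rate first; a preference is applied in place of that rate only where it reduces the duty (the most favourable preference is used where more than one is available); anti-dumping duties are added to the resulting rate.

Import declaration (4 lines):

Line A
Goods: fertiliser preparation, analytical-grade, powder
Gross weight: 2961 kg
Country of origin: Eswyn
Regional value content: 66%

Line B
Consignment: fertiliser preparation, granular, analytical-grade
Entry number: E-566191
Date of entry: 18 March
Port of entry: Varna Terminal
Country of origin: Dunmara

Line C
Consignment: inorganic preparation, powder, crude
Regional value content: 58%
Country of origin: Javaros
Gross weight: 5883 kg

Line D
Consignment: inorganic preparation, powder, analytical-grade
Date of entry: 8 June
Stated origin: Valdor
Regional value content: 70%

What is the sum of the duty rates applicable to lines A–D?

115%

Line A: fertiliser → 02.02; powder → 02.02.01; analytical-grade → 02.02.01.01. Scheduled 30%. Eswyn agreement on 02.01.03.02: 02.02.01.01 not covered. → 30%.
Line B: fertiliser → 02.02; granular → 02.02.02; analytical-grade → 02.02.02.02. Scheduled 19%. No special measure applies. → 19%.
Line C: inorganic → 02.01; powder → 02.01.01; crude → 02.01.01.01. Scheduled 29%. Javaros agreement on 02.01: RVC < 60%. → 29%.
Line D: inorganic → 02.01; powder → 02.01.01; analytical-grade → 02.01.01.02. Scheduled 37%. Valdor agreement on 02.02.01.02: 02.01.01.02 not covered. → 37%.
Sum: 30% + 19% + 29% + 37% = 115%.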